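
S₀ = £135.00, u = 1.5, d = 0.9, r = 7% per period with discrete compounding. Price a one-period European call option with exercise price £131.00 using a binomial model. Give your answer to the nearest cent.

£18.93

Risk-neutral probability p = (1 + 0.07 − 0.9)/(1.5 − 0.9) = 0.1700/0.6000 = 0.2833
Terminal stock prices: S_u = 202.5, S_d = 121.5
Terminal payoffs (S − K): max(71.5, 0) = 71.5, max(-9.5, 0) = 0
Node 0 (S = 135): V_0 = 1/1.07·[0.2833·71.5000 + 0.7167·0.0000] = 18.9330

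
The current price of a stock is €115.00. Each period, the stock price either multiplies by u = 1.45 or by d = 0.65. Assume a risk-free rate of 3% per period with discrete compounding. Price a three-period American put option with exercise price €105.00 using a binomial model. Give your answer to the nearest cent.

€22.93

Risk-neutral probability p = (1 + 0.03 − 0.65)/(1.45 − 0.65) = 0.3800/0.8000 = 0.4750
Terminal stock prices: S_uuu = 350.6, S_uud = 157.2, S_udd = 70.45, S_ddd = 31.58
Terminal payoffs (K − S): max(-245.6, 0) = 0, max(-52.16, 0) = 0, max(34.55, 0) = 34.55, max(73.42, 0) = 73.42
Node uu (S = 241.8): continuation = 1/1.03·[0.4750·0.0000 + 0.5250·0.0000] = 0.0000; exercise value = 0.0000 ≤ continuation, so V_uu = 0.0000
Node ud (S = 108.4): continuation = 1/1.03·[0.4750·0.0000 + 0.5250·34.5481] = 17.6095; exercise value = 0.0000 ≤ continuation, so V_ud = 17.6095
Node dd (S = 48.59): continuation = 1/1.03·[0.4750·34.5481 + 0.5250·73.4181] = 53.3542; exercise value = 56.4125 > continuation, so V_dd = 56.4125 (exercise)
Node u (S = 166.8): continuation = 1/1.03·[0.4750·0.0000 + 0.5250·17.6095] = 8.9757; exercise value = 0.0000 ≤ continuation, so V_u = 8.9757
Node d (S = 74.75): continuation = 1/1.03·[0.4750·17.6095 + 0.5250·56.4125] = 36.8748; exercise value = 30.2500 ≤ continuation, so V_d = 36.8748
Node 0 (S = 115): continuation = 1/1.03·[0.4750·8.9757 + 0.5250·36.8748] = 22.9347; exercise value = 0.0000 ≤ continuation, so V_0 = 22.9347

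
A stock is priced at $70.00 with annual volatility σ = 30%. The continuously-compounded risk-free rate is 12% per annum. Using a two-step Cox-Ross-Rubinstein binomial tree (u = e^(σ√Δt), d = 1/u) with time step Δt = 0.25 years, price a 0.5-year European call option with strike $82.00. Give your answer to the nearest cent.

CRR parameters: u = e^(σ√Δt) = e^(0.3·√0.25) = 1.1618, d = 1/u = 0.8607
Per-period rate: rΔt = 0.12·0.25 = 0.03, so R = e^0.03 = 1.0305
Risk-neutral probability p = (e^0.03 − 0.8607)/(1.1618 − 0.8607) = 0.1697/0.3011 = 0.5637
Terminal stock prices: S_uu = 94.49, S_ud = 70, S_dd = 51.86
Terminal payoffs (S − K): max(12.49, 0) = 12.49, max(-12, 0) = 0, max(-30.14, 0) = 0
Node u (S = 81.33): V_u = e^(−0.03)·[0.5637·12.4901 + 0.4363·0.0000] = 6.8327
Node d (S = 60.25): V_d = e^(−0.03)·[0.5637·0.0000 + 0.4363·0.0000] = 0.0000
Node 0 (S = 70): V_0 = e^(−0.03)·[0.5637·6.8327 + 0.4363·0.0000] = 3.7378

$3.74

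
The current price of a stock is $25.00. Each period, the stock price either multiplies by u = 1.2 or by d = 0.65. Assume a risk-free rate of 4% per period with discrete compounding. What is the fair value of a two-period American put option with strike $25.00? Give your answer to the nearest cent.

Risk-neutral probability p = (1 + 0.04 − 0.65)/(1.2 − 0.65) = 0.3900/0.5500 = 0.7091
Terminal stock prices: S_uu = 36, S_ud = 19.5, S_dd = 10.56
Terminal payoffs (K − S): max(-11, 0) = 0, max(5.5, 0) = 5.5, max(14.44, 0) = 14.44
Node u (S = 30): continuation = 1/1.04·[0.7091·0.0000 + 0.2909·5.5000] = 1.5385; exercise value = 0.0000 ≤ continuation, so V_u = 1.5385
Node d (S = 16.25): continuation = 1/1.04·[0.7091·5.5000 + 0.2909·14.4375] = 7.7885; exercise value = 8.7500 > continuation, so V_d = 8.7500 (exercise)
Node 0 (S = 25): continuation = 1/1.04·[0.7091·1.5385 + 0.2909·8.7500] = 3.4965; exercise value = 0.0000 ≤ continuation, so V_0 = 3.4965

$3.50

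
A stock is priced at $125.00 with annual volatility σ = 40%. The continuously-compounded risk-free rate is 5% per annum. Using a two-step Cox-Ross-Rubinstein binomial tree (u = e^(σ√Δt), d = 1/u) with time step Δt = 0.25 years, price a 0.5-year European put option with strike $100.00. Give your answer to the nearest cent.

CRR parameters: u = e^(σ√Δt) = e^(0.4·√0.25) = 1.2214, d = 1/u = 0.8187
Per-period rate: rΔt = 0.05·0.25 = 0.0125, so R = e^0.0125 = 1.0126
Risk-neutral probability p = (e^0.0125 − 0.8187)/(1.2214 − 0.8187) = 0.1938/0.4027 = 0.4814
Terminal stock prices: S_uu = 186.5, S_ud = 125, S_dd = 83.79
Terminal payoffs (K − S): max(-86.48, 0) = 0, max(-25, 0) = 0, max(16.21, 0) = 16.21
Node u (S = 152.7): V_u = e^(−0.0125)·[0.4814·0.0000 + 0.5186·0.0000] = 0.0000
Node d (S = 102.3): V_d = e^(−0.0125)·[0.4814·0.0000 + 0.5186·16.2100] = 8.3020
Node 0 (S = 125): V_0 = e^(−0.0125)·[0.4814·0.0000 + 0.5186·8.3020] = 4.2519

$4.25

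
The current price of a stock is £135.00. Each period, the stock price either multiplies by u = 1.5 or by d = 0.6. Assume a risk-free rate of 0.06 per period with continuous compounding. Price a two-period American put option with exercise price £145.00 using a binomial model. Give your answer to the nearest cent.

£34.55

Risk-neutral probability p = (e^0.06 − 0.6)/(1.5 − 0.6) = 0.4618/0.9000 = 0.5132
Terminal stock prices: S_uu = 303.8, S_ud = 121.5, S_dd = 48.6
Terminal payoffs (K − S): max(-158.8, 0) = 0, max(23.5, 0) = 23.5, max(96.4, 0) = 96.4
Node u (S = 202.5): continuation = e^(−0.06)·[0.5132·0.0000 + 0.4868·23.5000] = 10.7747; exercise value = 0.0000 ≤ continuation, so V_u = 10.7747
Node d (S = 81): continuation = e^(−0.06)·[0.5132·23.5000 + 0.4868·96.4000] = 55.5559; exercise value = 64.0000 > continuation, so V_d = 64.0000 (exercise)
Node 0 (S = 135): continuation = e^(−0.06)·[0.5132·10.7747 + 0.4868·64.0000] = 34.5508; exercise value = 10.0000 ≤ continuation, so V_0 = 34.5508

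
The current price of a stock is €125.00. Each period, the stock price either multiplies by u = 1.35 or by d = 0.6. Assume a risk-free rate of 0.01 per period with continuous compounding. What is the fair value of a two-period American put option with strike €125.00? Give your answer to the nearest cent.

€28.21

Risk-neutral probability p = (e^0.01 − 0.6)/(1.35 − 0.6) = 0.4101/0.7500 = 0.5467
Terminal stock prices: S_uu = 227.8, S_ud = 101.2, S_dd = 45
Terminal payoffs (K − S): max(-102.8, 0) = 0, max(23.75, 0) = 23.75, max(80, 0) = 80
Node u (S = 168.8): continuation = e^(−0.01)·[0.5467·0.0000 + 0.4533·23.7500] = 10.6580; exercise value = 0.0000 ≤ continuation, so V_u = 10.6580
Node d (S = 75): continuation = e^(−0.01)·[0.5467·23.7500 + 0.4533·80.0000] = 48.7562; exercise value = 50.0000 > continuation, so V_d = 50.0000 (exercise)
Node 0 (S = 125): continuation = e^(−0.01)·[0.5467·10.6580 + 0.4533·50.0000] = 28.2069; exercise value = 0.0000 ≤ continuation, so V_0 = 28.2069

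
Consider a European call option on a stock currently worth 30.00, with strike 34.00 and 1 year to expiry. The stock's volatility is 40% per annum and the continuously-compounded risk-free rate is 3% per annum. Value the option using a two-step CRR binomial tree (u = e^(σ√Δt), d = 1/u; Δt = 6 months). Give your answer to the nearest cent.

CRR parameters: u = e^(σ√Δt) = e^(0.4·√0.5) = 1.3269, d = 1/u = 0.7536
Per-period rate: rΔt = 0.03·0.5 = 0.015, so R = e^0.015 = 1.0151
Risk-neutral probability p = (e^0.015 − 0.7536)/(1.3269 − 0.7536) = 0.2615/0.5733 = 0.4561
Terminal stock prices: S_uu = 52.82, S_ud = 30, S_dd = 17.04
Terminal payoffs (S − K): max(18.82, 0) = 18.82, max(-4, 0) = 0, max(-16.96, 0) = 0
Node u (S = 39.81): V_u = e^(−0.015)·[0.4561·18.8196 + 0.5439·0.0000] = 8.4562
Node d (S = 22.61): V_d = e^(−0.015)·[0.4561·0.0000 + 0.5439·0.0000] = 0.0000
Node 0 (S = 30): V_0 = e^(−0.015)·[0.4561·8.4562 + 0.5439·0.0000] = 3.7996

3.80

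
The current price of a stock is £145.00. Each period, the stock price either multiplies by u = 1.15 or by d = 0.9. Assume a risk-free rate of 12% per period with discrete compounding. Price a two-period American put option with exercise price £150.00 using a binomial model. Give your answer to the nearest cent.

Risk-neutral probability p = (1 + 0.12 − 0.9)/(1.15 − 0.9) = 0.2200/0.2500 = 0.8800
Terminal stock prices: S_uu = 191.8, S_ud = 150.1, S_dd = 117.5
Terminal payoffs (K − S): max(-41.76, 0) = 0, max(-0.075, 0) = 0, max(32.55, 0) = 32.55
Node u (S = 166.8): continuation = 1/1.12·[0.8800·0.0000 + 0.1200·0.0000] = 0.0000; exercise value = 0.0000 ≤ continuation, so V_u = 0.0000
Node d (S = 130.5): continuation = 1/1.12·[0.8800·0.0000 + 0.1200·32.5500] = 3.4875; exercise value = 19.5000 > continuation, so V_d = 19.5000 (exercise)
Node 0 (S = 145): continuation = 1/1.12·[0.8800·0.0000 + 0.1200·19.5000] = 2.0893; exercise value = 5.0000 > continuation, so V_0 = 5.0000 (exercise)

£5.00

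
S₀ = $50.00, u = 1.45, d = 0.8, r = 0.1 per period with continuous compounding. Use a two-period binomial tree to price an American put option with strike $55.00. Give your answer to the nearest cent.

Risk-neutral probability p = (e^0.1 − 0.8)/(1.45 − 0.8) = 0.3052/0.6500 = 0.4695
Terminal stock prices: S_uu = 105.1, S_ud = 58, S_dd = 32
Terminal payoffs (K − S): max(-50.12, 0) = 0, max(-3, 0) = 0, max(23, 0) = 23
Node u (S = 72.5): continuation = e^(−0.1)·[0.4695·0.0000 + 0.5305·0.0000] = 0.0000; exercise value = 0.0000 ≤ continuation, so V_u = 0.0000
Node d (S = 40): continuation = e^(−0.1)·[0.4695·0.0000 + 0.5305·23.0000] = 11.0405; exercise value = 15.0000 > continuation, so V_d = 15.0000 (exercise)
Node 0 (S = 50): continuation = e^(−0.1)·[0.4695·0.0000 + 0.5305·15.0000] = 7.2003; exercise value = 5.0000 ≤ continuation, so V_0 = 7.2003

$7.20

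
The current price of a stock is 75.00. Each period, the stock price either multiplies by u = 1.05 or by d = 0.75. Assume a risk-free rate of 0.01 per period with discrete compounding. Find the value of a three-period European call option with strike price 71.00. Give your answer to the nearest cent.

10.00

Risk-neutral probability p = (1 + 0.01 − 0.75)/(1.05 − 0.75) = 0.2600/0.3000 = 0.8667
Terminal stock prices: S_uuu = 86.82, S_uud = 62.02, S_udd = 44.3, S_ddd = 31.64
Terminal payoffs (S − K): max(15.82, 0) = 15.82, max(-8.984, 0) = 0, max(-26.7, 0) = 0, max(-39.36, 0) = 0
Node uu (S = 82.69): V_uu = 1/1.01·[0.8667·15.8219 + 0.1333·0.0000] = 13.5765
Node ud (S = 59.06): V_ud = 1/1.01·[0.8667·0.0000 + 0.1333·0.0000] = 0.0000
Node dd (S = 42.19): V_dd = 1/1.01·[0.8667·0.0000 + 0.1333·0.0000] = 0.0000
Node u (S = 78.75): V_u = 1/1.01·[0.8667·13.5765 + 0.1333·0.0000] = 11.6498
Node d (S = 56.25): V_d = 1/1.01·[0.8667·0.0000 + 0.1333·0.0000] = 0.0000
Node 0 (S = 75): V_0 = 1/1.01·[0.8667·11.6498 + 0.1333·0.0000] = 9.9965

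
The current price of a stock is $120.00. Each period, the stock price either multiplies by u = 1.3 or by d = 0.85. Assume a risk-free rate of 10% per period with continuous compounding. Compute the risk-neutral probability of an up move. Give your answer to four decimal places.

Risk-neutral probability p = (e^0.1 − 0.85)/(1.3 − 0.85) = 0.2552/0.4500 = 0.5670

p = 0.5670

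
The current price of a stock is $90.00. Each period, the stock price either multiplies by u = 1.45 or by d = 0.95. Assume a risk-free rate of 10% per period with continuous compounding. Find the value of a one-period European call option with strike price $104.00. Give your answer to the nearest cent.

$7.44

Risk-neutral probability p = (e^0.1 − 0.95)/(1.45 − 0.95) = 0.1552/0.5000 = 0.3103
Terminal stock prices: S_u = 130.5, S_d = 85.5
Terminal payoffs (S − K): max(26.5, 0) = 26.5, max(-18.5, 0) = 0
Node 0 (S = 90): V_0 = e^(−0.1)·[0.3103·26.5000 + 0.6897·0.0000] = 7.4414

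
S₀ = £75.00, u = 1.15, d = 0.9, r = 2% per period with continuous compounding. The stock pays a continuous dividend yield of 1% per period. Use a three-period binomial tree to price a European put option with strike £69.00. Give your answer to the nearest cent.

£2.37

Per-period risk-free factor R = e^0.02 = 1.0202; dividend-adjusted growth = e^(0.02−0.01) = 1.0101.
Risk-neutral probability p = (1.0101 − 0.9)/(1.15 − 0.9) = 0.1101/0.2500 = 0.4402
Terminal stock prices: S_uuu = 114.1, S_uud = 89.27, S_udd = 69.86, S_ddd = 54.68
Terminal payoffs (K − S): max(-45.07, 0) = 0, max(-20.27, 0) = 0, max(-0.8625, 0) = 0, max(14.32, 0) = 14.32
Node uu (S = 99.19): V_uu = e^(−0.02)·[0.4402·0.0000 + 0.5598·0.0000] = 0.0000
Node ud (S = 77.62): V_ud = e^(−0.02)·[0.4402·0.0000 + 0.5598·0.0000] = 0.0000
Node dd (S = 60.75): V_dd = e^(−0.02)·[0.4402·0.0000 + 0.5598·14.3250] = 7.8603
Node u (S = 86.25): V_u = e^(−0.02)·[0.4402·0.0000 + 0.5598·0.0000] = 0.0000
Node d (S = 67.5): V_d = e^(−0.02)·[0.4402·0.0000 + 0.5598·7.8603] = 4.3131
Node 0 (S = 75): V_0 = e^(−0.02)·[0.4402·0.0000 + 0.5598·4.3131] = 2.3667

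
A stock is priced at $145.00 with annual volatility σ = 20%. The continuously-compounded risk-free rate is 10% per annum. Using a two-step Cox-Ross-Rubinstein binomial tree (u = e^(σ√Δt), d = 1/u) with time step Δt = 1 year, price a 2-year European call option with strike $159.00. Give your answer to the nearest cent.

$23.74

CRR parameters: u = e^(σ√Δt) = e^(0.2·√1) = 1.2214, d = 1/u = 0.8187
Per-period rate: rΔt = 0.1·1 = 0.1, so R = e^0.1 = 1.1052
Risk-neutral probability p = (e^0.1 − 0.8187)/(1.2214 − 0.8187) = 0.2864/0.4027 = 0.7113
Terminal stock prices: S_uu = 216.3, S_ud = 145, S_dd = 97.2
Terminal payoffs (S − K): max(57.31, 0) = 57.31, max(-14, 0) = 0, max(-61.8, 0) = 0
Node u (S = 177.1): V_u = e^(−0.1)·[0.7113·57.3146 + 0.2887·0.0000] = 36.8908
Node d (S = 118.7): V_d = e^(−0.1)·[0.7113·0.0000 + 0.2887·0.0000] = 0.0000
Node 0 (S = 145): V_0 = e^(−0.1)·[0.7113·36.8908 + 0.2887·0.0000] = 23.7449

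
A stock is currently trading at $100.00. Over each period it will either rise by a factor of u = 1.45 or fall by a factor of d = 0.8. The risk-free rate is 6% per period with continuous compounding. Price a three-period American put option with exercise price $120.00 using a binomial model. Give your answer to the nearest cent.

Risk-neutral probability p = (e^0.06 − 0.8)/(1.45 − 0.8) = 0.2618/0.6500 = 0.4028
Terminal stock prices: S_uuu = 304.9, S_uud = 168.2, S_udd = 92.8, S_ddd = 51.2
Terminal payoffs (K − S): max(-184.9, 0) = 0, max(-48.2, 0) = 0, max(27.2, 0) = 27.2, max(68.8, 0) = 68.8
Node uu (S = 210.2): continuation = e^(−0.06)·[0.4028·0.0000 + 0.5972·0.0000] = 0.0000; exercise value = 0.0000 ≤ continuation, so V_uu = 0.0000
Node ud (S = 116): continuation = e^(−0.06)·[0.4028·0.0000 + 0.5972·27.2000] = 15.2972; exercise value = 4.0000 ≤ continuation, so V_ud = 15.2972
Node dd (S = 64): continuation = e^(−0.06)·[0.4028·27.2000 + 0.5972·68.8000] = 49.0117; exercise value = 56.0000 > continuation, so V_dd = 56.0000 (exercise)
Node u (S = 145): continuation = e^(−0.06)·[0.4028·0.0000 + 0.5972·15.2972] = 8.6031; exercise value = 0.0000 ≤ continuation, so V_u = 8.6031
Node d (S = 80): continuation = e^(−0.06)·[0.4028·15.2972 + 0.5972·56.0000] = 37.2975; exercise value = 40.0000 > continuation, so V_d = 40.0000 (exercise)
Node 0 (S = 100): continuation = e^(−0.06)·[0.4028·8.6031 + 0.5972·40.0000] = 25.7597; exercise value = 20.0000 ≤ continuation, so V_0 = 25.7597

$25.76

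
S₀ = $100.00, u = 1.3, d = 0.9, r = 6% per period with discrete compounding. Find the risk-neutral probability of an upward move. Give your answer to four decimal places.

p = 0.4000

Risk-neutral probability p = (1 + 0.06 − 0.9)/(1.3 − 0.9) = 0.1600/0.4000 = 0.4000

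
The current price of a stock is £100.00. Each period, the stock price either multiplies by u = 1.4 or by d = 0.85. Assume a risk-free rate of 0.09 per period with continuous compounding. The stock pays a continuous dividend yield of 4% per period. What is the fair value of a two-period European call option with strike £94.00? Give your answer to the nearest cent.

£21.10

Per-period risk-free factor R = e^0.09 = 1.0942; dividend-adjusted growth = e^(0.09−0.04) = 1.0513.
Risk-neutral probability p = (1.0513 − 0.85)/(1.4 − 0.85) = 0.2013/0.5500 = 0.3659
Terminal stock prices: S_uu = 196, S_ud = 119, S_dd = 72.25
Terminal payoffs (S − K): max(102, 0) = 102, max(25, 0) = 25, max(-21.75, 0) = 0
Node u (S = 140): V_u = e^(−0.09)·[0.3659·102.0000 + 0.6341·25.0000] = 48.6010
Node d (S = 85): V_d = e^(−0.09)·[0.3659·25.0000 + 0.6341·0.0000] = 8.3613
Node 0 (S = 100): V_0 = e^(−0.09)·[0.3659·48.6010 + 0.6341·8.3613] = 21.0998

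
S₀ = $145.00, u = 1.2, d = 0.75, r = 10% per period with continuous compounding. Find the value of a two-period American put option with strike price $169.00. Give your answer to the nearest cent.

$24.00

Risk-neutral probability p = (e^0.1 − 0.75)/(1.2 − 0.75) = 0.3552/0.4500 = 0.7893
Terminal stock prices: S_uu = 208.8, S_ud = 130.5, S_dd = 81.56
Terminal payoffs (K − S): max(-39.8, 0) = 0, max(38.5, 0) = 38.5, max(87.44, 0) = 87.44
Node u (S = 174): continuation = e^(−0.1)·[0.7893·0.0000 + 0.2107·38.5000] = 7.3411; exercise value = 0.0000 ≤ continuation, so V_u = 7.3411
Node d (S = 108.8): continuation = e^(−0.1)·[0.7893·38.5000 + 0.2107·87.4375] = 44.1675; exercise value = 60.2500 > continuation, so V_d = 60.2500 (exercise)
Node 0 (S = 145): continuation = e^(−0.1)·[0.7893·7.3411 + 0.2107·60.2500] = 16.7310; exercise value = 24.0000 > continuation, so V_0 = 24.0000 (exercise)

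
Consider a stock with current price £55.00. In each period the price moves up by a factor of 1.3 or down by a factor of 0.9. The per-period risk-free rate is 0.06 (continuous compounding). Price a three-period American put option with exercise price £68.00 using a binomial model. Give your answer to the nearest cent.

Risk-neutral probability p = (e^0.06 − 0.9)/(1.3 − 0.9) = 0.1618/0.4000 = 0.4046
Terminal stock prices: S_uuu = 120.8, S_uud = 83.66, S_udd = 57.92, S_ddd = 40.1
Terminal payoffs (K − S): max(-52.84, 0) = 0, max(-15.66, 0) = 0, max(10.08, 0) = 10.08, max(27.9, 0) = 27.9
Node uu (S = 92.95): continuation = e^(−0.06)·[0.4046·0.0000 + 0.5954·0.0000] = 0.0000; exercise value = 0.0000 ≤ continuation, so V_uu = 0.0000
Node ud (S = 64.35): continuation = e^(−0.06)·[0.4046·0.0000 + 0.5954·10.0850] = 5.6550; exercise value = 3.6500 ≤ continuation, so V_ud = 5.6550
Node dd (S = 44.55): continuation = e^(−0.06)·[0.4046·10.0850 + 0.5954·27.9050] = 19.4900; exercise value = 23.4500 > continuation, so V_dd = 23.4500 (exercise)
Node u (S = 71.5): continuation = e^(−0.06)·[0.4046·0.0000 + 0.5954·5.6550] = 3.1710; exercise value = 0.0000 ≤ continuation, so V_u = 3.1710
Node d (S = 49.5): continuation = e^(−0.06)·[0.4046·5.6550 + 0.5954·23.4500] = 15.3040; exercise value = 18.5000 > continuation, so V_d = 18.5000 (exercise)
Node 0 (S = 55): continuation = e^(−0.06)·[0.4046·3.1710 + 0.5954·18.5000] = 11.5818; exercise value = 13.0000 > continuation, so V_0 = 13.0000 (exercise)

£13.00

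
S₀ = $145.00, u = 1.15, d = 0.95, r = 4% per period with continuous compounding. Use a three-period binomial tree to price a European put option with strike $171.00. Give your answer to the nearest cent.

Risk-neutral probability p = (e^0.04 − 0.95)/(1.15 − 0.95) = 0.0908/0.2000 = 0.4541
Terminal stock prices: S_uuu = 220.5, S_uud = 182.2, S_udd = 150.5, S_ddd = 124.3
Terminal payoffs (K − S): max(-49.53, 0) = 0, max(-11.17, 0) = 0, max(20.51, 0) = 20.51, max(46.68, 0) = 46.68
Node uu (S = 191.8): V_uu = e^(−0.04)·[0.4541·0.0000 + 0.5459·0.0000] = 0.0000
Node ud (S = 158.4): V_ud = e^(−0.04)·[0.4541·0.0000 + 0.5459·20.5081] = 10.7573
Node dd (S = 130.9): V_dd = e^(−0.04)·[0.4541·20.5081 + 0.5459·46.6806] = 33.4325
Node u (S = 166.8): V_u = e^(−0.04)·[0.4541·0.0000 + 0.5459·10.7573] = 5.6426
Node d (S = 137.8): V_d = e^(−0.04)·[0.4541·10.7573 + 0.5459·33.4325] = 22.2295
Node 0 (S = 145): V_0 = e^(−0.04)·[0.4541·5.6426 + 0.5459·22.2295] = 14.1219

$14.12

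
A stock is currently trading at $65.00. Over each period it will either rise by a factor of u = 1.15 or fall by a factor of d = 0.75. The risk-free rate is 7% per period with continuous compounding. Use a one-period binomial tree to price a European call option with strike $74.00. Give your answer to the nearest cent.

$0.56

Risk-neutral probability p = (e^0.07 − 0.75)/(1.15 − 0.75) = 0.3225/0.4000 = 0.8063
Terminal stock prices: S_u = 74.75, S_d = 48.75
Terminal payoffs (S − K): max(0.75, 0) = 0.75, max(-25.25, 0) = 0
Node 0 (S = 65): V_0 = e^(−0.07)·[0.8063·0.7500 + 0.1937·0.0000] = 0.5638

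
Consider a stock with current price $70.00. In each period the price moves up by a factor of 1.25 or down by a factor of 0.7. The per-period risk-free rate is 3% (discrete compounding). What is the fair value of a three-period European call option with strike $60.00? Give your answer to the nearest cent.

$21.71

Risk-neutral probability p = (1 + 0.03 − 0.7)/(1.25 − 0.7) = 0.3300/0.5500 = 0.6000
Terminal stock prices: S_uuu = 136.7, S_uud = 76.56, S_udd = 42.87, S_ddd = 24.01
Terminal payoffs (S − K): max(76.72, 0) = 76.72, max(16.56, 0) = 16.56, max(-17.13, 0) = 0, max(-35.99, 0) = 0
Node uu (S = 109.4): V_uu = 1/1.03·[0.6000·76.7188 + 0.4000·16.5625] = 51.1226
Node ud (S = 61.25): V_ud = 1/1.03·[0.6000·16.5625 + 0.4000·0.0000] = 9.6481
Node dd (S = 34.3): V_dd = 1/1.03·[0.6000·0.0000 + 0.4000·0.0000] = 0.0000
Node u (S = 87.5): V_u = 1/1.03·[0.6000·51.1226 + 0.4000·9.6481] = 33.5270
Node d (S = 49): V_d = 1/1.03·[0.6000·9.6481 + 0.4000·0.0000] = 5.6202
Node 0 (S = 70): V_0 = 1/1.03·[0.6000·33.5270 + 0.4000·5.6202] = 21.7129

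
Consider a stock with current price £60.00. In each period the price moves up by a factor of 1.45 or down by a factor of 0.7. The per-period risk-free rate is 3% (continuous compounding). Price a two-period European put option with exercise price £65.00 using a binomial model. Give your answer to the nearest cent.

£12.39

Risk-neutral probability p = (e^0.03 − 0.7)/(1.45 − 0.7) = 0.3305/0.7500 = 0.4406
Terminal stock prices: S_uu = 126.2, S_ud = 60.9, S_dd = 29.4
Terminal payoffs (K − S): max(-61.15, 0) = 0, max(4.1, 0) = 4.1, max(35.6, 0) = 35.6
Node u (S = 87): V_u = e^(−0.03)·[0.4406·0.0000 + 0.5594·4.1000] = 2.2257
Node d (S = 42): V_d = e^(−0.03)·[0.4406·4.1000 + 0.5594·35.6000] = 21.0790
Node 0 (S = 60): V_0 = e^(−0.03)·[0.4406·2.2257 + 0.5594·21.0790] = 12.3946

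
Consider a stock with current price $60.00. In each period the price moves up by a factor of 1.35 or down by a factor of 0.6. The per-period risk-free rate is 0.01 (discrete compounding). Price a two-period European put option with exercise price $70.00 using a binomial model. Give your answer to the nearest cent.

Risk-neutral probability p = (1 + 0.01 − 0.6)/(1.35 − 0.6) = 0.4100/0.7500 = 0.5467
Terminal stock prices: S_uu = 109.4, S_ud = 48.6, S_dd = 21.6
Terminal payoffs (K − S): max(-39.35, 0) = 0, max(21.4, 0) = 21.4, max(48.4, 0) = 48.4
Node u (S = 81): V_u = 1/1.01·[0.5467·0.0000 + 0.4533·21.4000] = 9.6053
Node d (S = 36): V_d = 1/1.01·[0.5467·21.4000 + 0.4533·48.4000] = 33.3069
Node 0 (S = 60): V_0 = 1/1.01·[0.5467·9.6053 + 0.4533·33.3069] = 20.1485

$20.15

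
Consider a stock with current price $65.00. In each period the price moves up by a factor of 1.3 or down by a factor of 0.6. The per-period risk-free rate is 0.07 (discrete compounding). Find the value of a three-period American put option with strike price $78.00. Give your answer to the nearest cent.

$18.70

Risk-neutral probability p = (1 + 0.07 − 0.6)/(1.3 − 0.6) = 0.4700/0.7000 = 0.6714
Terminal stock prices: S_uuu = 142.8, S_uud = 65.91, S_udd = 30.42, S_ddd = 14.04
Terminal payoffs (K − S): max(-64.81, 0) = 0, max(12.09, 0) = 12.09, max(47.58, 0) = 47.58, max(63.96, 0) = 63.96
Node uu (S = 109.9): continuation = 1/1.07·[0.6714·0.0000 + 0.3286·12.0900] = 3.7126; exercise value = 0.0000 ≤ continuation, so V_uu = 3.7126
Node ud (S = 50.7): continuation = 1/1.07·[0.6714·12.0900 + 0.3286·47.5800] = 22.1972; exercise value = 27.3000 > continuation, so V_ud = 27.3000 (exercise)
Node dd (S = 23.4): continuation = 1/1.07·[0.6714·47.5800 + 0.3286·63.9600] = 49.4972; exercise value = 54.6000 > continuation, so V_dd = 54.6000 (exercise)
Node u (S = 84.5): continuation = 1/1.07·[0.6714·3.7126 + 0.3286·27.3000] = 10.7128; exercise value = 0.0000 ≤ continuation, so V_u = 10.7128
Node d (S = 39): continuation = 1/1.07·[0.6714·27.3000 + 0.3286·54.6000] = 33.8972; exercise value = 39.0000 > continuation, so V_d = 39.0000 (exercise)
Node 0 (S = 65): continuation = 1/1.07·[0.6714·10.7128 + 0.3286·39.0000] = 18.6983; exercise value = 13.0000 ≤ continuation, so V_0 = 18.6983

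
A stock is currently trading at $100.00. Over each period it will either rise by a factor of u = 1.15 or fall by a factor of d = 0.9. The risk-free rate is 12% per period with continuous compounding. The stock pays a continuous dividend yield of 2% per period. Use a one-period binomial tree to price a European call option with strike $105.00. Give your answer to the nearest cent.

Per-period risk-free factor R = e^0.12 = 1.1275; dividend-adjusted growth = e^(0.12−0.02) = 1.1052.
Risk-neutral probability p = (1.1052 − 0.9)/(1.15 − 0.9) = 0.2052/0.2500 = 0.8207
Terminal stock prices: S_u = 115, S_d = 90
Terminal payoffs (S − K): max(10, 0) = 10, max(-15, 0) = 0
Node 0 (S = 100): V_0 = e^(−0.12)·[0.8207·10.0000 + 0.1793·0.0000] = 7.2788

$7.28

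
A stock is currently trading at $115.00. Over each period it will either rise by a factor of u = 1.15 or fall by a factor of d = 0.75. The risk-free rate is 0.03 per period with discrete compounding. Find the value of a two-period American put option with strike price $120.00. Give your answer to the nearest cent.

Risk-neutral probability p = (1 + 0.03 − 0.75)/(1.15 − 0.75) = 0.2800/0.4000 = 0.7000
Terminal stock prices: S_uu = 152.1, S_ud = 99.19, S_dd = 64.69
Terminal payoffs (K − S): max(-32.09, 0) = 0, max(20.81, 0) = 20.81, max(55.31, 0) = 55.31
Node u (S = 132.2): continuation = 1/1.03·[0.7000·0.0000 + 0.3000·20.8125] = 6.0619; exercise value = 0.0000 ≤ continuation, so V_u = 6.0619
Node d (S = 86.25): continuation = 1/1.03·[0.7000·20.8125 + 0.3000·55.3125] = 30.2549; exercise value = 33.7500 > continuation, so V_d = 33.7500 (exercise)
Node 0 (S = 115): continuation = 1/1.03·[0.7000·6.0619 + 0.3000·33.7500] = 13.9498; exercise value = 5.0000 ≤ continuation, so V_0 = 13.9498

$13.95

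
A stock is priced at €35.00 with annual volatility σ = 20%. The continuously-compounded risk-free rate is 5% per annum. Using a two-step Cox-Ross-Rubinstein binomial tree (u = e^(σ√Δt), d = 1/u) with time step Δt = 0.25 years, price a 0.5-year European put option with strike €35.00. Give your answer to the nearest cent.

CRR parameters: u = e^(σ√Δt) = e^(0.2·√0.25) = 1.1052, d = 1/u = 0.9048
Per-period rate: rΔt = 0.05·0.25 = 0.0125, so R = e^0.0125 = 1.0126
Risk-neutral probability p = (e^0.0125 − 0.9048)/(1.1052 − 0.9048) = 0.1077/0.2003 = 0.5378
Terminal stock prices: S_uu = 42.75, S_ud = 35, S_dd = 28.66
Terminal payoffs (K − S): max(-7.749, 0) = 0, max(0, 0) = 0, max(6.344, 0) = 6.344
Node u (S = 38.68): V_u = e^(−0.0125)·[0.5378·0.0000 + 0.4622·0.0000] = 0.0000
Node d (S = 31.67): V_d = e^(−0.0125)·[0.5378·0.0000 + 0.4622·6.3444] = 2.8959
Node 0 (S = 35): V_0 = e^(−0.0125)·[0.5378·0.0000 + 0.4622·2.8959] = 1.3218

€1.32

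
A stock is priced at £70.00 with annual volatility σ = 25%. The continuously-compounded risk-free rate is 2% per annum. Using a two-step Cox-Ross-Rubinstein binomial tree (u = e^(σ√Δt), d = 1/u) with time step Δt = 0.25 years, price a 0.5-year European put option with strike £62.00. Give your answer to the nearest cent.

£1.94

CRR parameters: u = e^(σ√Δt) = e^(0.25·√0.25) = 1.1331, d = 1/u = 0.8825
Per-period rate: rΔt = 0.02·0.25 = 0.005, so R = e^0.005 = 1.0050
Risk-neutral probability p = (e^0.005 − 0.8825)/(1.1331 − 0.8825) = 0.1225/0.2507 = 0.4888
Terminal stock prices: S_uu = 89.88, S_ud = 70, S_dd = 54.52
Terminal payoffs (K − S): max(-27.88, 0) = 0, max(-8, 0) = 0, max(7.484, 0) = 7.484
Node u (S = 79.32): V_u = e^(−0.005)·[0.4888·0.0000 + 0.5112·0.0000] = 0.0000
Node d (S = 61.77): V_d = e^(−0.005)·[0.4888·0.0000 + 0.5112·7.4839] = 3.8068
Node 0 (S = 70): V_0 = e^(−0.005)·[0.4888·0.0000 + 0.5112·3.8068] = 1.9364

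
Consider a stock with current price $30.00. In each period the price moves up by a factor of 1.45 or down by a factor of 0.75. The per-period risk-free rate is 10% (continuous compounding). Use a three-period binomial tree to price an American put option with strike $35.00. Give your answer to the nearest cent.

Risk-neutral probability p = (e^0.1 − 0.75)/(1.45 − 0.75) = 0.3552/0.7000 = 0.5074
Terminal stock prices: S_uuu = 91.46, S_uud = 47.31, S_udd = 24.47, S_ddd = 12.66
Terminal payoffs (K − S): max(-56.46, 0) = 0, max(-12.31, 0) = 0, max(10.53, 0) = 10.53, max(22.34, 0) = 22.34
Node uu (S = 63.08): continuation = e^(−0.1)·[0.5074·0.0000 + 0.4926·0.0000] = 0.0000; exercise value = 0.0000 ≤ continuation, so V_uu = 0.0000
Node ud (S = 32.62): continuation = e^(−0.1)·[0.5074·0.0000 + 0.4926·10.5312] = 4.6941; exercise value = 2.3750 ≤ continuation, so V_ud = 4.6941
Node dd (S = 16.88): continuation = e^(−0.1)·[0.5074·10.5312 + 0.4926·22.3438] = 14.7943; exercise value = 18.1250 > continuation, so V_dd = 18.1250 (exercise)
Node u (S = 43.5): continuation = e^(−0.1)·[0.5074·0.0000 + 0.4926·4.6941] = 2.0923; exercise value = 0.0000 ≤ continuation, so V_u = 2.0923
Node d (S = 22.5): continuation = e^(−0.1)·[0.5074·4.6941 + 0.4926·18.1250] = 10.2340; exercise value = 12.5000 > continuation, so V_d = 12.5000 (exercise)
Node 0 (S = 30): continuation = e^(−0.1)·[0.5074·2.0923 + 0.4926·12.5000] = 6.5323; exercise value = 5.0000 ≤ continuation, so V_0 = 6.5323

$6.53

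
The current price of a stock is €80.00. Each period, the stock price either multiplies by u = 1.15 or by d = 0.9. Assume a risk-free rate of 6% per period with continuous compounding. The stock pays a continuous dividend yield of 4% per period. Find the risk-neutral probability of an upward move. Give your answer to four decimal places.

p = 0.4808

Per-period risk-free factor R = e^0.06 = 1.0618; dividend-adjusted growth = e^(0.06−0.04) = 1.0202.
Risk-neutral probability p = (1.0202 − 0.9)/(1.15 − 0.9) = 0.1202/0.2500 = 0.4808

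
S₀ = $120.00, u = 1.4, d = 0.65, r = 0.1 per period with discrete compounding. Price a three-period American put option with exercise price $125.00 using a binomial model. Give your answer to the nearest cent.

$20.99

Risk-neutral probability p = (1 + 0.1 − 0.65)/(1.4 − 0.65) = 0.4500/0.7500 = 0.6000
Terminal stock prices: S_uuu = 329.3, S_uud = 152.9, S_udd = 70.98, S_ddd = 32.95
Terminal payoffs (K − S): max(-204.3, 0) = 0, max(-27.88, 0) = 0, max(54.02, 0) = 54.02, max(92.05, 0) = 92.05
Node uu (S = 235.2): continuation = 1/1.1·[0.6000·0.0000 + 0.4000·0.0000] = 0.0000; exercise value = 0.0000 ≤ continuation, so V_uu = 0.0000
Node ud (S = 109.2): continuation = 1/1.1·[0.6000·0.0000 + 0.4000·54.0200] = 19.6436; exercise value = 15.8000 ≤ continuation, so V_ud = 19.6436
Node dd (S = 50.7): continuation = 1/1.1·[0.6000·54.0200 + 0.4000·92.0450] = 62.9364; exercise value = 74.3000 > continuation, so V_dd = 74.3000 (exercise)
Node u (S = 168): continuation = 1/1.1·[0.6000·0.0000 + 0.4000·19.6436] = 7.1431; exercise value = 0.0000 ≤ continuation, so V_u = 7.1431
Node d (S = 78): continuation = 1/1.1·[0.6000·19.6436 + 0.4000·74.3000] = 37.7329; exercise value = 47.0000 > continuation, so V_d = 47.0000 (exercise)
Node 0 (S = 120): continuation = 1/1.1·[0.6000·7.1431 + 0.4000·47.0000] = 20.9872; exercise value = 5.0000 ≤ continuation, so V_0 = 20.9872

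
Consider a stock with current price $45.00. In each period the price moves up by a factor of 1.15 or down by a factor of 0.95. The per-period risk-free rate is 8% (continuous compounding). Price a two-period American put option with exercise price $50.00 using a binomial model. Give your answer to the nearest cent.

$5.00

Risk-neutral probability p = (e^0.08 − 0.95)/(1.15 − 0.95) = 0.1333/0.2000 = 0.6664
Terminal stock prices: S_uu = 59.51, S_ud = 49.16, S_dd = 40.61
Terminal payoffs (K − S): max(-9.512, 0) = 0, max(0.8375, 0) = 0.8375, max(9.388, 0) = 9.388
Node u (S = 51.75): continuation = e^(−0.08)·[0.6664·0.0000 + 0.3336·0.8375] = 0.2579; exercise value = 0.0000 ≤ continuation, so V_u = 0.2579
Node d (S = 42.75): continuation = e^(−0.08)·[0.6664·0.8375 + 0.3336·9.3875] = 3.4058; exercise value = 7.2500 > continuation, so V_d = 7.2500 (exercise)
Node 0 (S = 45): continuation = e^(−0.08)·[0.6664·0.2579 + 0.3336·7.2500] = 2.3911; exercise value = 5.0000 > continuation, so V_0 = 5.0000 (exercise)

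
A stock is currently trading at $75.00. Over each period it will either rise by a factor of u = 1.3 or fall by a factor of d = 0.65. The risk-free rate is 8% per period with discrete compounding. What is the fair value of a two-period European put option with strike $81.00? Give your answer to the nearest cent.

$11.61

Risk-neutral probability p = (1 + 0.08 − 0.65)/(1.3 − 0.65) = 0.4300/0.6500 = 0.6615
Terminal stock prices: S_uu = 126.8, S_ud = 63.38, S_dd = 31.69
Terminal payoffs (K − S): max(-45.75, 0) = 0, max(17.62, 0) = 17.62, max(49.31, 0) = 49.31
Node u (S = 97.5): V_u = 1/1.08·[0.6615·0.0000 + 0.3385·17.6250] = 5.5235
Node d (S = 48.75): V_d = 1/1.08·[0.6615·17.6250 + 0.3385·49.3125] = 26.2500
Node 0 (S = 75): V_0 = 1/1.08·[0.6615·5.5235 + 0.3385·26.2500] = 11.6098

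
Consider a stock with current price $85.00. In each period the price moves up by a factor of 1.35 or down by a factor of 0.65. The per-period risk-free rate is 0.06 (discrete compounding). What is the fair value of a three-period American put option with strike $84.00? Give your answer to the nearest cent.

$14.23

Risk-neutral probability p = (1 + 0.06 − 0.65)/(1.35 − 0.65) = 0.4100/0.7000 = 0.5857
Terminal stock prices: S_uuu = 209.1, S_uud = 100.7, S_udd = 48.48, S_ddd = 23.34
Terminal payoffs (K − S): max(-125.1, 0) = 0, max(-16.69, 0) = 0, max(35.52, 0) = 35.52, max(60.66, 0) = 60.66
Node uu (S = 154.9): continuation = 1/1.06·[0.5857·0.0000 + 0.4143·0.0000] = 0.0000; exercise value = 0.0000 ≤ continuation, so V_uu = 0.0000
Node ud (S = 74.59): continuation = 1/1.06·[0.5857·0.0000 + 0.4143·35.5181] = 13.8817; exercise value = 9.4125 ≤ continuation, so V_ud = 13.8817
Node dd (S = 35.91): continuation = 1/1.06·[0.5857·35.5181 + 0.4143·60.6569] = 43.3328; exercise value = 48.0875 > continuation, so V_dd = 48.0875 (exercise)
Node u (S = 114.8): continuation = 1/1.06·[0.5857·0.0000 + 0.4143·13.8817] = 5.4255; exercise value = 0.0000 ≤ continuation, so V_u = 5.4255
Node d (S = 55.25): continuation = 1/1.06·[0.5857·13.8817 + 0.4143·48.0875] = 26.4648; exercise value = 28.7500 > continuation, so V_d = 28.7500 (exercise)
Node 0 (S = 85): continuation = 1/1.06·[0.5857·5.4255 + 0.4143·28.7500] = 14.2344; exercise value = 0.0000 ≤ continuation, so V_0 = 14.2344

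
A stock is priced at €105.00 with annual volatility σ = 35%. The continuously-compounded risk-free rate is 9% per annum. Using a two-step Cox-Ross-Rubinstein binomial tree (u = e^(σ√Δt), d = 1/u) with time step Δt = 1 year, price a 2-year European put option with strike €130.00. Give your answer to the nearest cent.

CRR parameters: u = e^(σ√Δt) = e^(0.35·√1) = 1.4191, d = 1/u = 0.7047
Per-period rate: rΔt = 0.09·1 = 0.09, so R = e^0.09 = 1.0942
Risk-neutral probability p = (e^0.09 − 0.7047)/(1.4191 − 0.7047) = 0.3895/0.7144 = 0.5452
Terminal stock prices: S_uu = 211.4, S_ud = 105, S_dd = 52.14
Terminal payoffs (K − S): max(-81.44, 0) = 0, max(25, 0) = 25, max(77.86, 0) = 77.86
Node u (S = 149): V_u = e^(−0.09)·[0.5452·0.0000 + 0.4548·25.0000] = 10.3912
Node d (S = 73.99): V_d = e^(−0.09)·[0.5452·25.0000 + 0.4548·77.8585] = 44.8188
Node 0 (S = 105): V_0 = e^(−0.09)·[0.5452·10.3912 + 0.4548·44.8188] = 23.8066

€23.81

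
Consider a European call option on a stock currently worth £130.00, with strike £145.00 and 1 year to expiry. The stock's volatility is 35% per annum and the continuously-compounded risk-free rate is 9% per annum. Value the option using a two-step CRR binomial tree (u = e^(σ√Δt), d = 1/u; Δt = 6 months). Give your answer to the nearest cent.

CRR parameters: u = e^(σ√Δt) = e^(0.35·√0.5) = 1.2808, d = 1/u = 0.7808
Per-period rate: rΔt = 0.09·0.5 = 0.045, so R = e^0.045 = 1.0460
Risk-neutral probability p = (e^0.045 − 0.7808)/(1.2808 − 0.7808) = 0.2653/0.5000 = 0.5305
Terminal stock prices: S_uu = 213.3, S_ud = 130, S_dd = 79.25
Terminal payoffs (S − K): max(68.26, 0) = 68.26, max(-15, 0) = 0, max(-65.75, 0) = 0
Node u (S = 166.5): V_u = e^(−0.045)·[0.5305·68.2594 + 0.4695·0.0000] = 34.6175
Node d (S = 101.5): V_d = e^(−0.045)·[0.5305·0.0000 + 0.4695·0.0000] = 0.0000
Node 0 (S = 130): V_0 = e^(−0.045)·[0.5305·34.6175 + 0.4695·0.0000] = 17.5562

£17.56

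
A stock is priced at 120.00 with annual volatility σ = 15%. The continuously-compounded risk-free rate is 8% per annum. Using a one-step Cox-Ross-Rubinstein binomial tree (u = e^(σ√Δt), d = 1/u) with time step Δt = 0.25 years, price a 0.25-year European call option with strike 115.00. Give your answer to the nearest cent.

8.66

CRR parameters: u = e^(σ√Δt) = e^(0.15·√0.25) = 1.0779, d = 1/u = 0.9277
Per-period rate: rΔt = 0.08·0.25 = 0.02, so R = e^0.02 = 1.0202
Risk-neutral probability p = (e^0.02 − 0.9277)/(1.0779 − 0.9277) = 0.0925/0.1501 = 0.6158
Terminal stock prices: S_u = 129.3, S_d = 111.3
Terminal payoffs (S − K): max(14.35, 0) = 14.35, max(-3.671, 0) = 0
Node 0 (S = 120): V_0 = e^(−0.02)·[0.6158·14.3461 + 0.3842·0.0000] = 8.6595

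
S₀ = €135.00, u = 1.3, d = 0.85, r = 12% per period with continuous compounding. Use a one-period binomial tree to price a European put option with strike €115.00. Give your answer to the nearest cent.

Risk-neutral probability p = (e^0.12 − 0.85)/(1.3 − 0.85) = 0.2775/0.4500 = 0.6167
Terminal stock prices: S_u = 175.5, S_d = 114.8
Terminal payoffs (K − S): max(-60.5, 0) = 0, max(0.25, 0) = 0.25
Node 0 (S = 135): V_0 = e^(−0.12)·[0.6167·0.0000 + 0.3833·0.2500] = 0.0850

€0.08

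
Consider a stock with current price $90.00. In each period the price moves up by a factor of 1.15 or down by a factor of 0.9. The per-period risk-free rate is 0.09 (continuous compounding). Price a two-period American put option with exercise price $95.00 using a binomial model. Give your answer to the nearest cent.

Risk-neutral probability p = (e^0.09 − 0.9)/(1.15 − 0.9) = 0.1942/0.2500 = 0.7767
Terminal stock prices: S_uu = 119, S_ud = 93.15, S_dd = 72.9
Terminal payoffs (K − S): max(-24.02, 0) = 0, max(1.85, 0) = 1.85, max(22.1, 0) = 22.1
Node u (S = 103.5): continuation = e^(−0.09)·[0.7767·0.0000 + 0.2233·1.8500] = 0.3776; exercise value = 0.0000 ≤ continuation, so V_u = 0.3776
Node d (S = 81): continuation = e^(−0.09)·[0.7767·1.8500 + 0.2233·22.1000] = 5.8235; exercise value = 14.0000 > continuation, so V_d = 14.0000 (exercise)
Node 0 (S = 90): continuation = e^(−0.09)·[0.7767·0.3776 + 0.2233·14.0000] = 3.1252; exercise value = 5.0000 > continuation, so V_0 = 5.0000 (exercise)

$5.00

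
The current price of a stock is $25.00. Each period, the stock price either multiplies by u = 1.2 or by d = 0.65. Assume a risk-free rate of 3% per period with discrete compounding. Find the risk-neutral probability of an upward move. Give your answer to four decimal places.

p = 0.6909

Risk-neutral probability p = (1 + 0.03 − 0.65)/(1.2 − 0.65) = 0.3800/0.5500 = 0.6909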